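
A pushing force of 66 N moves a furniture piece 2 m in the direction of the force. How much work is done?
W = F·d = (66)(2) = 132.0 J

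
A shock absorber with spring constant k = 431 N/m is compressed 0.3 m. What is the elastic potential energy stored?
PE = ½kx² = ½(431)(0.3)² = 19.4 J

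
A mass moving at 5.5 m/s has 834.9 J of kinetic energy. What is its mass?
m = 2·KE/v² = 2·834.9/(5.5)² = 55.2 kg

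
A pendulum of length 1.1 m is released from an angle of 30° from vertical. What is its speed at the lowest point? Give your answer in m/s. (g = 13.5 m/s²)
h = L(1 − cosθ) = 1.1(1 − cos30°) = 0.147372 m
v = √(2gh) = √(2·13.5·0.147372) = 1.995 m/s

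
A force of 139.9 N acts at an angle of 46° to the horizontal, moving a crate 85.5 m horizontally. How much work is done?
W = F·d·cosθ = (139.9)(85.5)cos(46°) = 8309 J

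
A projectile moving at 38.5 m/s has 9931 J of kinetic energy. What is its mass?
m = 2·KE/v² = 2·9931/(38.5)² = 13.4 kg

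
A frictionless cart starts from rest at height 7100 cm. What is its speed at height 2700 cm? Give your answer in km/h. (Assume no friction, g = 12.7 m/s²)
Convert to SI: h₁−h₂ = 44.0 m
mgh₁ = mgh₂ + ½mv² ⇒ v = √(2g(h₁−h₂)) = √(2·12.7·44.0) = 33.4305 m/s = 120.3 km/h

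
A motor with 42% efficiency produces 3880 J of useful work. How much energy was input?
W_in = W_out/η = 3880/0.42 = 9238 J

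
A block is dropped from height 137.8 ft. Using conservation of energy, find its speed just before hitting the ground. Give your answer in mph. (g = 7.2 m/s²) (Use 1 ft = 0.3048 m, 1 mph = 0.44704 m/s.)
Convert to SI: h = 42.0014 m
mgh = ½mv² ⇒ v = √(2gh) = √(2·7.2·42.0014) = 24.5931 m/s = 55.01 mph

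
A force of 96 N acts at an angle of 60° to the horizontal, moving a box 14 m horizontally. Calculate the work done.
W = F·d·cosθ = (96)(14)cos(60°) = 672.0 J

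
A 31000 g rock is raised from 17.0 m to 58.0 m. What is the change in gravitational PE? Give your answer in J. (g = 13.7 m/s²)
Convert to SI: m = 31.0 kg, Δh = 41.0 m
ΔPE = mgΔh = (31.0)(13.7)(41.0) = 17410 J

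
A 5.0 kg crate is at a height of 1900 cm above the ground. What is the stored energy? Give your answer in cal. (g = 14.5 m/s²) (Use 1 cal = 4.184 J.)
Convert to SI: m = 5.0 kg, h = 19.0 m
PE = mgh = (5.0)(14.5)(19.0) = 1377.5 J = 329.2 cal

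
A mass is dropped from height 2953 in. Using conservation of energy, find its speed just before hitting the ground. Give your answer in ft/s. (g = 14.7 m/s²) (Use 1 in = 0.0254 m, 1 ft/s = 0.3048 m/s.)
Convert to SI: h = 75.0062 m
mgh = ½mv² ⇒ v = √(2gh) = √(2·14.7·75.0062) = 46.9594 m/s = 154.1 ft/s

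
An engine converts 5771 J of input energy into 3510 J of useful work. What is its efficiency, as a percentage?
η = W_out/W_in = 3510/5771 = 60.82%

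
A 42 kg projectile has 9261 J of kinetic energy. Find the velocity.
v = √(2·KE/m) = √(2·9261/42) = 21.0 m/s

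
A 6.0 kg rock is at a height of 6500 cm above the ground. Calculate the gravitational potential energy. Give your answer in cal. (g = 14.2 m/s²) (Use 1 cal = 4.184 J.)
Convert to SI: m = 6.0 kg, h = 65.0 m
PE = mgh = (6.0)(14.2)(65.0) = 5538.0 J = 1324 cal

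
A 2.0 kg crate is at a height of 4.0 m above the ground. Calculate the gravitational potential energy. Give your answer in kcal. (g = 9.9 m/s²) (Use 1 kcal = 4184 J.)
PE = mgh = (2.0)(9.9)(4.0) = 79.2 J = 0.01893 kcal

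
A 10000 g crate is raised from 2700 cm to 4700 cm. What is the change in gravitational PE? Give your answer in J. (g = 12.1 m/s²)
Convert to SI: m = 10.0 kg, Δh = 20.0 m
ΔPE = mgΔh = (10.0)(12.1)(20.0) = 2420 J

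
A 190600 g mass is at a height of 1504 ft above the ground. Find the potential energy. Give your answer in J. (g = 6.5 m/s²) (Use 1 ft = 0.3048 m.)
Convert to SI: m = 190.6 kg, h = 458.419 m
PE = mgh = (190.6)(6.5)(458.419) = 567900 J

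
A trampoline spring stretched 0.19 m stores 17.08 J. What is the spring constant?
k = 2·PE/x² = 2·17.08/(0.19)² = 946.3 N/m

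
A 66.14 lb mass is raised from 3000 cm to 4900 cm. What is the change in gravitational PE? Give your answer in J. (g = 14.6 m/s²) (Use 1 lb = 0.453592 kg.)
Convert to SI: m = 30.0006 kg, Δh = 19.0 m
ΔPE = mgΔh = (30.0006)(14.6)(19.0) = 8322 J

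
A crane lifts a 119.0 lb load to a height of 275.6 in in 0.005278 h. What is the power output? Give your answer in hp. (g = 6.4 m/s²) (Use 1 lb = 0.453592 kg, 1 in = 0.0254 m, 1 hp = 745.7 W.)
Convert to SI: m = 53.9774 kg, h = 7.00024 m, t = 19.0008 s
P = mgh/t = (53.9774)(6.4)(7.00024)/19.0008 = 127.272 W = 0.1707 hp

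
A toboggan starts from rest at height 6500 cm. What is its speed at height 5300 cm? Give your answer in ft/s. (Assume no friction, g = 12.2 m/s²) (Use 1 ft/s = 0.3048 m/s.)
Convert to SI: h₁−h₂ = 12.0 m
mgh₁ = mgh₂ + ½mv² ⇒ v = √(2g(h₁−h₂)) = √(2·12.2·12.0) = 17.1114 m/s = 56.14 ft/s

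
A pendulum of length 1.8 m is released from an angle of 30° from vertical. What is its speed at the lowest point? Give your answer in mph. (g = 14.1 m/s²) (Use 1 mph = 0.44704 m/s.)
h = L(1 − cosθ) = 1.8(1 − cos30°) = 0.241154 m
v = √(2gh) = √(2·14.1·0.241154) = 2.60779 m/s = 5.833 mph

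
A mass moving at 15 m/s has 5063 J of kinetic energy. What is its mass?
m = 2·KE/v² = 2·5063/(15)² = 45.0 kg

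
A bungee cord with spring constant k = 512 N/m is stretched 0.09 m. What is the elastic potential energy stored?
PE = ½kx² = ½(512)(0.09)² = 2.074 J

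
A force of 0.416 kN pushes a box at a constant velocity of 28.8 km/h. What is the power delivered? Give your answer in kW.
Convert to SI: F = 416.0 N, v = 8.0 m/s
P = Fv = (416.0)(8.0) = 3328.0 W = 3.328 kW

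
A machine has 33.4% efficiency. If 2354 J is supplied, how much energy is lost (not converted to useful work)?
W_lost = W_in(1 − η) = 2354·(1 − 0.334) = 1568 J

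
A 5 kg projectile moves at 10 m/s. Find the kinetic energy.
KE = ½mv² = ½(5)(10)² = 250.0 J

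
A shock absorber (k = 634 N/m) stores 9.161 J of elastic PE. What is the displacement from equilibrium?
x = √(2·PE/k) = √(2·9.161/634) = 0.17 m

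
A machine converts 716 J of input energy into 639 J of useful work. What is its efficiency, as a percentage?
η = W_out/W_in = 639/716 = 89.25%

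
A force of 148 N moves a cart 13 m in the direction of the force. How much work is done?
W = F·d = (148)(13) = 1924 J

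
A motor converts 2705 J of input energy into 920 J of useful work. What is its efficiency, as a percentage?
η = W_out/W_in = 920/2705 = 34.01%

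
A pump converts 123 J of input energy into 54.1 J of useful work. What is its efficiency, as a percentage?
η = W_out/W_in = 54.1/123 = 43.98%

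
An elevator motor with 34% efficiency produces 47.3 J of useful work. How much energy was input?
W_in = W_out/η = 47.3/0.34 = 139.1 J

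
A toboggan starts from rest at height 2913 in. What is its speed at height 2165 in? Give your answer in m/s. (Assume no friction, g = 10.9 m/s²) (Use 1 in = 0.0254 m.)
Convert to SI: h₁−h₂ = 18.9992 m
mgh₁ = mgh₂ + ½mv² ⇒ v = √(2g(h₁−h₂)) = √(2·10.9·18.9992) = 20.35 m/s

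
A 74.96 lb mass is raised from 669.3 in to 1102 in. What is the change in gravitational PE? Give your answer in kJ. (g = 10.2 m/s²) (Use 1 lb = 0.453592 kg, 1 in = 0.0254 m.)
Convert to SI: m = 34.0013 kg, Δh = 10.9906 m
ΔPE = mgΔh = (34.0013)(10.2)(10.9906) = 3811.67 J = 3.812 kJ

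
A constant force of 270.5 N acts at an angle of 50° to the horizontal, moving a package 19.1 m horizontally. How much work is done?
W = F·d·cosθ = (270.5)(19.1)cos(50°) = 3321 J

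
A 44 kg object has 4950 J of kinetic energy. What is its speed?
v = √(2·KE/m) = √(2·4950/44) = 15.0 m/s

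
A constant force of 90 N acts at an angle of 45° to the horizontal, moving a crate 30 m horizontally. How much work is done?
W = F·d·cosθ = (90)(30)cos(45°) = 1909 J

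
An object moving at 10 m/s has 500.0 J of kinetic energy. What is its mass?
m = 2·KE/v² = 2·500.0/(10)² = 10.0 kg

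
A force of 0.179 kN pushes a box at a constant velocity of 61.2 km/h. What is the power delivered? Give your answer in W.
Convert to SI: F = 179.0 N, v = 17.0 m/s
P = Fv = (179.0)(17.0) = 3043 W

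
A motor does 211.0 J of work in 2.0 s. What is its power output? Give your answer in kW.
P = W/t = 211.0/2.0 = 105.5 W = 0.1055 kW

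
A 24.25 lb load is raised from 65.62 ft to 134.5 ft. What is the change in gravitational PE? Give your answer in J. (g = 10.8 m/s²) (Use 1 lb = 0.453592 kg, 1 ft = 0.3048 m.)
Convert to SI: m = 10.9996 kg, Δh = 20.9946 m
ΔPE = mgΔh = (10.9996)(10.8)(20.9946) = 2494 J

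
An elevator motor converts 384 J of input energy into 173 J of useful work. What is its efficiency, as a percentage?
η = W_out/W_in = 173/384 = 45.05%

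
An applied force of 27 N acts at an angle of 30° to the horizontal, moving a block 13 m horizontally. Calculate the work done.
W = F·d·cosθ = (27)(13)cos(30°) = 304.0 J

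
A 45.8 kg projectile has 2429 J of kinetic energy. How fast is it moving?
v = √(2·KE/m) = √(2·2429/45.8) = 10.3 m/s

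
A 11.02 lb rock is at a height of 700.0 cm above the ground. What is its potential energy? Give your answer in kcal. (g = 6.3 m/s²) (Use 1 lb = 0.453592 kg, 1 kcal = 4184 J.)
Convert to SI: m = 4.99858 kg, h = 7.0 m
PE = mgh = (4.99858)(6.3)(7.0) = 220.438 J = 0.05269 kcal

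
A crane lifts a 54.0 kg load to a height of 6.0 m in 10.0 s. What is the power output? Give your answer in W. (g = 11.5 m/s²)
P = mgh/t = (54.0)(11.5)(6.0)/10.0 = 372.6 W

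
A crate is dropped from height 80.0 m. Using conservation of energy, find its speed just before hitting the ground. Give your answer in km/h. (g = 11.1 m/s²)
mgh = ½mv² ⇒ v = √(2gh) = √(2·11.1·80.0) = 42.1426 m/s = 151.7 km/h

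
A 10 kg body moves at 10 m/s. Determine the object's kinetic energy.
KE = ½mv² = ½(10)(10)² = 500.0 J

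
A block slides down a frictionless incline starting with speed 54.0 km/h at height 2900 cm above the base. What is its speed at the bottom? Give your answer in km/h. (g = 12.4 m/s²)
Convert to SI: v₀ = 15.0 m/s, h = 29.0 m
½mv₀² + mgh = ½mv² ⇒ v = √(v₀² + 2gh) = √(15.0² + 2·12.4·29.0) = 30.7278 m/s = 110.6 km/h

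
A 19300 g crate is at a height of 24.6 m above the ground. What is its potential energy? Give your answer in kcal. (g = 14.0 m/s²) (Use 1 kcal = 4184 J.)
Convert to SI: m = 19.3 kg, h = 24.6 m
PE = mgh = (19.3)(14.0)(24.6) = 6646.92 J = 1.589 kcal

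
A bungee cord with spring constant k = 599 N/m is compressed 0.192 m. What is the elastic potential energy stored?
PE = ½kx² = ½(599)(0.192)² = 11.04 J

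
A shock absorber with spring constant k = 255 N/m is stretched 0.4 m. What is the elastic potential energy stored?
PE = ½kx² = ½(255)(0.4)² = 20.4 J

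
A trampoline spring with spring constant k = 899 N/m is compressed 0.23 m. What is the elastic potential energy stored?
PE = ½kx² = ½(899)(0.23)² = 23.78 J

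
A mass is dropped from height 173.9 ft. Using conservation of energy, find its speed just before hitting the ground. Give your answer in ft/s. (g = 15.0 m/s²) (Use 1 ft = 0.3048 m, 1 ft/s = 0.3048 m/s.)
Convert to SI: h = 53.0047 m
mgh = ½mv² ⇒ v = √(2gh) = √(2·15.0·53.0047) = 39.8766 m/s = 130.8 ft/s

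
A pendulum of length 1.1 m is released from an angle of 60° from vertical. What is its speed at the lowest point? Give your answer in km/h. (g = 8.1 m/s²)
h = L(1 − cosθ) = 1.1(1 − cos60°) = 0.55 m
v = √(2gh) = √(2·8.1·0.55) = 2.98496 m/s = 10.75 km/h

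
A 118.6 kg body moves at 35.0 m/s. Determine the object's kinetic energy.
KE = ½mv² = ½(118.6)(35.0)² = 72640 J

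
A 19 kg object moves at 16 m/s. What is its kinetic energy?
KE = ½mv² = ½(19)(16)² = 2432.0 J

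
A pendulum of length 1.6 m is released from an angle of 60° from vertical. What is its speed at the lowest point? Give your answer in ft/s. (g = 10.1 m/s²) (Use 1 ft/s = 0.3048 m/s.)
h = L(1 − cosθ) = 1.6(1 − cos60°) = 0.8 m
v = √(2gh) = √(2·10.1·0.8) = 4.01995 m/s = 13.19 ft/s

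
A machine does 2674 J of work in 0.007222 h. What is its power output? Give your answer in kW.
Convert to SI: W = 2674.0 J, t = 25.9992 s
P = W/t = 2674.0/25.9992 = 102.849 W = 0.1028 kW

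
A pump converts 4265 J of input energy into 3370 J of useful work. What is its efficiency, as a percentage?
η = W_out/W_in = 3370/4265 = 79.02%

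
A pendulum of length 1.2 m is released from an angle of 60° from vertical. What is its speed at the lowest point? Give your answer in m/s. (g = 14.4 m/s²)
h = L(1 − cosθ) = 1.2(1 − cos60°) = 0.6 m
v = √(2gh) = √(2·14.4·0.6) = 4.157 m/s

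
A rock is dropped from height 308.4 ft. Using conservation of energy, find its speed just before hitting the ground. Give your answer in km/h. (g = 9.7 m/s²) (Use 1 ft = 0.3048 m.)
Convert to SI: h = 94.0003 m
mgh = ½mv² ⇒ v = √(2gh) = √(2·9.7·94.0003) = 42.7037 m/s = 153.7 km/h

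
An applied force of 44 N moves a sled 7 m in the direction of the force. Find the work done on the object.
W = F·d = (44)(7) = 308.0 J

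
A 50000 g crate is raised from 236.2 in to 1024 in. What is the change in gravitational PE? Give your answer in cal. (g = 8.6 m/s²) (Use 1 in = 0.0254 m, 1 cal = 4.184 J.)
Convert to SI: m = 50.0 kg, Δh = 20.0101 m
ΔPE = mgΔh = (50.0)(8.6)(20.0101) = 8604.35 J = 2056 cal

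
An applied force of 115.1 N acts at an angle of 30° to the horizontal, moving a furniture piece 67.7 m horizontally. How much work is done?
W = F·d·cosθ = (115.1)(67.7)cos(30°) = 6748 J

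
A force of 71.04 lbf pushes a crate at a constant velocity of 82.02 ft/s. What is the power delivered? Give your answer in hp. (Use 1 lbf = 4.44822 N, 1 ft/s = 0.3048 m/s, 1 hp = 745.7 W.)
Convert to SI: F = 316.002 N, v = 24.9997 m/s
P = Fv = (316.002)(24.9997) = 7899.94 W = 10.59 hp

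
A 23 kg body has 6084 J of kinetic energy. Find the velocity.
v = √(2·KE/m) = √(2·6084/23) = 23.0 m/s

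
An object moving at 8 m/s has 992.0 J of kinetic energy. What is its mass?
m = 2·KE/v² = 2·992.0/(8)² = 31.0 kg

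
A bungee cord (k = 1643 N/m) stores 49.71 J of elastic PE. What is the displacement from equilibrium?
x = √(2·PE/k) = √(2·49.71/1643) = 0.246 m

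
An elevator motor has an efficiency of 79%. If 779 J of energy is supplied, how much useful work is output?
W_out = η·W_in = 0.79·779 = 615.41 J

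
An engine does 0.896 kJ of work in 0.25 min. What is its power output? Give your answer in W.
Convert to SI: W = 896.0 J, t = 15.0 s
P = W/t = 896.0/15.0 = 59.73 W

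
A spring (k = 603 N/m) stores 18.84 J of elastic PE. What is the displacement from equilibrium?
x = √(2·PE/k) = √(2·18.84/603) = 0.25 m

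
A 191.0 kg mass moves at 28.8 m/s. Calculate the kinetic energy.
KE = ½mv² = ½(191.0)(28.8)² = 79210 J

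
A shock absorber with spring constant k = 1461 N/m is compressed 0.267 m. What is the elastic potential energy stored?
PE = ½kx² = ½(1461)(0.267)² = 52.08 J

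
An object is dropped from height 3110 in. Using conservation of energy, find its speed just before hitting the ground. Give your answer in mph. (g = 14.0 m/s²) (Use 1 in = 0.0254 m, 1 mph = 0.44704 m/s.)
Convert to SI: h = 78.994 m
mgh = ½mv² ⇒ v = √(2gh) = √(2·14.0·78.994) = 47.0301 m/s = 105.2 mph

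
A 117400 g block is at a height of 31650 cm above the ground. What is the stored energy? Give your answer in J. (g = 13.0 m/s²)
Convert to SI: m = 117.4 kg, h = 316.5 m
PE = mgh = (117.4)(13.0)(316.5) = 483000 J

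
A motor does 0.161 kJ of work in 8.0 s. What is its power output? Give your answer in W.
Convert to SI: W = 161.0 J, t = 8.0 s
P = W/t = 161.0/8.0 = 20.13 W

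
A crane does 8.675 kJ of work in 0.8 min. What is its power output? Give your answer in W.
Convert to SI: W = 8675.0 J, t = 48.0 s
P = W/t = 8675.0/48.0 = 180.7 W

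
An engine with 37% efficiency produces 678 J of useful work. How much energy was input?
W_in = W_out/η = 678/0.37 = 1832 J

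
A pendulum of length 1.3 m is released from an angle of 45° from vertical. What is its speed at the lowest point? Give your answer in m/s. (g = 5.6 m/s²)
h = L(1 − cosθ) = 1.3(1 − cos45°) = 0.380761 m
v = √(2gh) = √(2·5.6·0.380761) = 2.065 m/s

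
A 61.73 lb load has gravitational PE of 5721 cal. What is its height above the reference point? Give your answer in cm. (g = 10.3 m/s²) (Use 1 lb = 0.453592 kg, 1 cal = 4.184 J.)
Convert to SI: m = 28.0002 kg, PE = 23936.7 J
h = PE/(mg) = 23936.7/(28.0002·10.3) = 82.9974 m = 8300 cm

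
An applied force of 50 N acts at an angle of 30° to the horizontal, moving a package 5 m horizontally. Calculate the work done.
W = F·d·cosθ = (50)(5)cos(30°) = 216.5 J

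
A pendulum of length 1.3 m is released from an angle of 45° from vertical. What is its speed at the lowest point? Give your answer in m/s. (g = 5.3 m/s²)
h = L(1 − cosθ) = 1.3(1 − cos45°) = 0.380761 m
v = √(2gh) = √(2·5.3·0.380761) = 2.009 m/s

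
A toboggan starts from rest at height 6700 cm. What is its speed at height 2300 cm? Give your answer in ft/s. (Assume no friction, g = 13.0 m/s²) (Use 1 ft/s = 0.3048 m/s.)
Convert to SI: h₁−h₂ = 44.0 m
mgh₁ = mgh₂ + ½mv² ⇒ v = √(2g(h₁−h₂)) = √(2·13.0·44.0) = 33.8231 m/s = 111.0 ft/s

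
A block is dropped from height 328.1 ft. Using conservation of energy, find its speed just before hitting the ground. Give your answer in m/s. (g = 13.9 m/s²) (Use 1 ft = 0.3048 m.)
Convert to SI: h = 100.005 m
mgh = ½mv² ⇒ v = √(2gh) = √(2·13.9·100.005) = 52.73 m/s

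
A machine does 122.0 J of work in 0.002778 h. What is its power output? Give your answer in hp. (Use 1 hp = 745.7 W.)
Convert to SI: W = 122.0 J, t = 10.0008 s
P = W/t = 122.0/10.0008 = 12.199 W = 0.01636 hp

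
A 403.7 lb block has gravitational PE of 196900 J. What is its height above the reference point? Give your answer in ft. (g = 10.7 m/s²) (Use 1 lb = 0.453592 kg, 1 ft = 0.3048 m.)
Convert to SI: m = 183.115 kg, PE = 196900 J
h = PE/(mg) = 196900/(183.115·10.7) = 100.493 m = 329.7 ft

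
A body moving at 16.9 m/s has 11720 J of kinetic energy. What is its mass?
m = 2·KE/v² = 2·11720/(16.9)² = 82.07 kg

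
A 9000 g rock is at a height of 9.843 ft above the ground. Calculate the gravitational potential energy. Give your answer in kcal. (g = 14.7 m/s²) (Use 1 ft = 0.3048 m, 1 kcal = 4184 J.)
Convert to SI: m = 9.0 kg, h = 3.00015 m
PE = mgh = (9.0)(14.7)(3.00015) = 396.919 J = 0.09487 kcal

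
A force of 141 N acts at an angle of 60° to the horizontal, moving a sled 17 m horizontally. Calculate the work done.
W = F·d·cosθ = (141)(17)cos(60°) = 1199 J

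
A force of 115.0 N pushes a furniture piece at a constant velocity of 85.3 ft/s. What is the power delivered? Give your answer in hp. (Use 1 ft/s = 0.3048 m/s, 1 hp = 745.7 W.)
Convert to SI: F = 115.0 N, v = 25.9994 m/s
P = Fv = (115.0)(25.9994) = 2989.94 W = 4.01 hp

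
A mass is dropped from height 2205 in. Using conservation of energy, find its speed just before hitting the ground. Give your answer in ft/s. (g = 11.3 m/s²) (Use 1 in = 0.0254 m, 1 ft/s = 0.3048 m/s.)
Convert to SI: h = 56.007 m
mgh = ½mv² ⇒ v = √(2gh) = √(2·11.3·56.007) = 35.5775 m/s = 116.7 ft/s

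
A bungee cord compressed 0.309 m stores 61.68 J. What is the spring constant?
k = 2·PE/x² = 2·61.68/(0.309)² = 1292 N/m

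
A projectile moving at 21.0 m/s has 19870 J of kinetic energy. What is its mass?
m = 2·KE/v² = 2·19870/(21.0)² = 90.11 kg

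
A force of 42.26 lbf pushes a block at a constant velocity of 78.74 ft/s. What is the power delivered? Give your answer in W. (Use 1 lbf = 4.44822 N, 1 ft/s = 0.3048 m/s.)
Convert to SI: F = 187.982 N, v = 24.0 m/s
P = Fv = (187.982)(24.0) = 4512 W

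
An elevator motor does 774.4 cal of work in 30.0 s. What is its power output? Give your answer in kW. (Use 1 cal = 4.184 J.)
Convert to SI: W = 3240.09 J, t = 30.0 s
P = W/t = 3240.09/30.0 = 108.003 W = 0.108 kW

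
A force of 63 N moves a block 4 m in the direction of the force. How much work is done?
W = F·d = (63)(4) = 252.0 J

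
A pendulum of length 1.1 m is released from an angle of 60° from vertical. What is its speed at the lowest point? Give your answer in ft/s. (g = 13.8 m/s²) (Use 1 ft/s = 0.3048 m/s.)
h = L(1 − cosθ) = 1.1(1 − cos60°) = 0.55 m
v = √(2gh) = √(2·13.8·0.55) = 3.89615 m/s = 12.78 ft/s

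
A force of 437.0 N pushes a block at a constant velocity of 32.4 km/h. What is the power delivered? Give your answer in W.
Convert to SI: F = 437.0 N, v = 9.0 m/s
P = Fv = (437.0)(9.0) = 3933 W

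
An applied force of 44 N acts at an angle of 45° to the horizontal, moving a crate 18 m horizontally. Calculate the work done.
W = F·d·cosθ = (44)(18)cos(45°) = 560.0 J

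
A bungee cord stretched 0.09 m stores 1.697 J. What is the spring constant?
k = 2·PE/x² = 2·1.697/(0.09)² = 419.0 N/m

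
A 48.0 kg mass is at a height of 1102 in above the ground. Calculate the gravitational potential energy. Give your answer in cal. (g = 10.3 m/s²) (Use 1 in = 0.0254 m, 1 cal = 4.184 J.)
Convert to SI: m = 48.0 kg, h = 27.9908 m
PE = mgh = (48.0)(10.3)(27.9908) = 13838.7 J = 3308 cal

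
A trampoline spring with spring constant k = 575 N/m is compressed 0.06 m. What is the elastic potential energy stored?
PE = ½kx² = ½(575)(0.06)² = 1.035 J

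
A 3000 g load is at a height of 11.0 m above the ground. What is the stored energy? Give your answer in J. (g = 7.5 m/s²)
Convert to SI: m = 3.0 kg, h = 11.0 m
PE = mgh = (3.0)(7.5)(11.0) = 247.5 J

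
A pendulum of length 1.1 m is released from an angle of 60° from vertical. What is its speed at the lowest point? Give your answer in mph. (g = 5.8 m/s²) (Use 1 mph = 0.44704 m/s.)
h = L(1 − cosθ) = 1.1(1 − cos60°) = 0.55 m
v = √(2gh) = √(2·5.8·0.55) = 2.52587 m/s = 5.65 mph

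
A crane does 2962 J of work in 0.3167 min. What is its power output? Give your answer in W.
Convert to SI: W = 2962.0 J, t = 19.002 s
P = W/t = 2962.0/19.002 = 155.9 W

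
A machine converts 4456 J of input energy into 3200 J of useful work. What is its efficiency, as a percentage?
η = W_out/W_in = 3200/4456 = 71.81%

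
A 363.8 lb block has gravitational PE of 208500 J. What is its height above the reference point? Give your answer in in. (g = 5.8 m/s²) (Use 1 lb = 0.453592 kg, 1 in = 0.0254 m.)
Convert to SI: m = 165.017 kg, PE = 208500 J
h = PE/(mg) = 208500/(165.017·5.8) = 217.846 m = 8577 in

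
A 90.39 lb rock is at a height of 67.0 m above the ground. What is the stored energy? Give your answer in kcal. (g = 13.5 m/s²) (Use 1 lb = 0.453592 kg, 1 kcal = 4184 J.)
Convert to SI: m = 41.0002 kg, h = 67.0 m
PE = mgh = (41.0002)(13.5)(67.0) = 37084.7 J = 8.863 kcal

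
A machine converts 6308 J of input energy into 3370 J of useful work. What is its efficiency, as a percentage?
η = W_out/W_in = 3370/6308 = 53.42%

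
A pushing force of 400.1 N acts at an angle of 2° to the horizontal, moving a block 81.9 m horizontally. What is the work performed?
W = F·d·cosθ = (400.1)(81.9)cos(2°) = 32750 J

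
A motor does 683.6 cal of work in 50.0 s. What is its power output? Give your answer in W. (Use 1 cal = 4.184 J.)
Convert to SI: W = 2860.18 J, t = 50.0 s
P = W/t = 2860.18/50.0 = 57.2 W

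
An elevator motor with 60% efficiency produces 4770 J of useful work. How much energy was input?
W_in = W_out/η = 4770/0.6 = 7950 J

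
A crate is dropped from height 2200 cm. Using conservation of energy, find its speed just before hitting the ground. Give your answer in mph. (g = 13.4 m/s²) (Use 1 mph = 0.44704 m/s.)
Convert to SI: h = 22.0 m
mgh = ½mv² ⇒ v = √(2gh) = √(2·13.4·22.0) = 24.2817 m/s = 54.32 mph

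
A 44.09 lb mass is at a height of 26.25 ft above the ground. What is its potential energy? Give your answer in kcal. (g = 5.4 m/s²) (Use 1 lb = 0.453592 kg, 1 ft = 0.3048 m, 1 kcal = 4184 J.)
Convert to SI: m = 19.9989 kg, h = 8.001 m
PE = mgh = (19.9989)(5.4)(8.001) = 864.059 J = 0.2065 kcal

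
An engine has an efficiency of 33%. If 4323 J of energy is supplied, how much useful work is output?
W_out = η·W_in = 0.33·4323 = 1426.59 J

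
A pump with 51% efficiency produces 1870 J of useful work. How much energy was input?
W_in = W_out/η = 1870/0.51 = 3667 J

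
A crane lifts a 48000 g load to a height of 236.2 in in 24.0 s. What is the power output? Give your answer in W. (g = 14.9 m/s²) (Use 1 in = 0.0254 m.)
Convert to SI: m = 48.0 kg, h = 5.99948 m, t = 24.0 s
P = mgh/t = (48.0)(14.9)(5.99948)/24.0 = 178.8 W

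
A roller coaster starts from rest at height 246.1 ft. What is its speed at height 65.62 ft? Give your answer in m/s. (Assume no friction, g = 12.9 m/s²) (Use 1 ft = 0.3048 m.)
Convert to SI: h₁−h₂ = 55.0103 m
mgh₁ = mgh₂ + ½mv² ⇒ v = √(2g(h₁−h₂)) = √(2·12.9·55.0103) = 37.67 m/s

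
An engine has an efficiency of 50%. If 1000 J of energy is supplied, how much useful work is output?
W_out = η·W_in = 0.5·1000 = 500.0 J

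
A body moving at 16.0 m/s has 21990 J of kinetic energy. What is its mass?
m = 2·KE/v² = 2·21990/(16.0)² = 171.8 kg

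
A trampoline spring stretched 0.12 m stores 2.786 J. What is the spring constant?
k = 2·PE/x² = 2·2.786/(0.12)² = 386.9 N/m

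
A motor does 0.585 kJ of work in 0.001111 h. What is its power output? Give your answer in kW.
Convert to SI: W = 585.0 J, t = 3.9996 s
P = W/t = 585.0/3.9996 = 146.265 W = 0.1463 kW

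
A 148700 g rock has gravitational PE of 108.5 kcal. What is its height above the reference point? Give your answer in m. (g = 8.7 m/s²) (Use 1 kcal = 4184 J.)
Convert to SI: m = 148.7 kg, PE = 453964 J
h = PE/(mg) = 453964/(148.7·8.7) = 350.9 m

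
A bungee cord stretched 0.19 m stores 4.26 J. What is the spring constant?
k = 2·PE/x² = 2·4.26/(0.19)² = 236.0 N/m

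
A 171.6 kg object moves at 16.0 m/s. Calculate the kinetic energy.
KE = ½mv² = ½(171.6)(16.0)² = 21960 J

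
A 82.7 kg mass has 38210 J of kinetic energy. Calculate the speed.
v = √(2·KE/m) = √(2·38210/82.7) = 30.4 m/s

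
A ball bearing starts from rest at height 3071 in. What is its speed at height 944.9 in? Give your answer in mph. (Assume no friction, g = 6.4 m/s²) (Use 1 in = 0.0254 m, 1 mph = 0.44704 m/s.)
Convert to SI: h₁−h₂ = 54.0029 m
mgh₁ = mgh₂ + ½mv² ⇒ v = √(2g(h₁−h₂)) = √(2·6.4·54.0029) = 26.2914 m/s = 58.81 mph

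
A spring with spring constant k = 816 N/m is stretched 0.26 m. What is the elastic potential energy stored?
PE = ½kx² = ½(816)(0.26)² = 27.58 J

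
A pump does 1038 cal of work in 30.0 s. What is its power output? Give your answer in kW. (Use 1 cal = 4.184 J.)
Convert to SI: W = 4342.99 J, t = 30.0 s
P = W/t = 4342.99/30.0 = 144.766 W = 0.1448 kW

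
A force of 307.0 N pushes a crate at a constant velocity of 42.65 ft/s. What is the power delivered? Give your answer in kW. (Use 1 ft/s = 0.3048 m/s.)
Convert to SI: F = 307.0 N, v = 12.9997 m/s
P = Fv = (307.0)(12.9997) = 3990.91 W = 3.991 kW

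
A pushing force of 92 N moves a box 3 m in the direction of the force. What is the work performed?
W = F·d = (92)(3) = 276.0 J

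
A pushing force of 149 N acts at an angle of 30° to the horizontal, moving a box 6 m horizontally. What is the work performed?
W = F·d·cosθ = (149)(6)cos(30°) = 774.2 J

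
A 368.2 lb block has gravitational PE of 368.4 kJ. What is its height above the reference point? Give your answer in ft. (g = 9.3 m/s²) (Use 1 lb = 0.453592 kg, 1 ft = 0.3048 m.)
Convert to SI: m = 167.013 kg, PE = 368400 J
h = PE/(mg) = 368400/(167.013·9.3) = 237.185 m = 778.2 ft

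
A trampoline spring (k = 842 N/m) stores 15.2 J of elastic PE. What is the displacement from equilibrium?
x = √(2·PE/k) = √(2·15.2/842) = 0.19 m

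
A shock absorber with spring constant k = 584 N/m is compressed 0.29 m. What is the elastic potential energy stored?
PE = ½kx² = ½(584)(0.29)² = 24.56 J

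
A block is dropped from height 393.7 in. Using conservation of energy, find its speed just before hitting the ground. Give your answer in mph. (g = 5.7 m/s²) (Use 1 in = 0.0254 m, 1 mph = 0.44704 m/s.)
Convert to SI: h = 9.99998 m
mgh = ½mv² ⇒ v = √(2gh) = √(2·5.7·9.99998) = 10.6771 m/s = 23.88 mph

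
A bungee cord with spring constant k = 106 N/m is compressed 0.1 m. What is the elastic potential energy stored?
PE = ½kx² = ½(106)(0.1)² = 0.53 J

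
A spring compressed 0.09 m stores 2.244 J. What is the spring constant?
k = 2·PE/x² = 2·2.244/(0.09)² = 554.1 N/m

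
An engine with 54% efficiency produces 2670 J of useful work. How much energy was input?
W_in = W_out/η = 2670/0.54 = 4944 J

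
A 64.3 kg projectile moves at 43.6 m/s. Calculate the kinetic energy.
KE = ½mv² = ½(64.3)(43.6)² = 61120 J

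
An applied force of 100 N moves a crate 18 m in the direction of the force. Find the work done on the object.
W = F·d = (100)(18) = 1800 J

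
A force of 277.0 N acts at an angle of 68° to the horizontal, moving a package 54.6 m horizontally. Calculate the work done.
W = F·d·cosθ = (277.0)(54.6)cos(68°) = 5666 J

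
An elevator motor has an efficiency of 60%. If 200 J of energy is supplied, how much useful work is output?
W_out = η·W_in = 0.6·200 = 120.0 J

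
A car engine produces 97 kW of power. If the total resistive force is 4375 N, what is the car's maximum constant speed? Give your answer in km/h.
P = Fv ⇒ v = P/F = 97000 W/4375.0 N = 22.1714 m/s = 79.82 km/h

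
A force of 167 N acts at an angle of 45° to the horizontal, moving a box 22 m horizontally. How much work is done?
W = F·d·cosθ = (167)(22)cos(45°) = 2598 J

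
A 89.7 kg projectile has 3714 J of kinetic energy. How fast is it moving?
v = √(2·KE/m) = √(2·3714/89.7) = 9.1 m/s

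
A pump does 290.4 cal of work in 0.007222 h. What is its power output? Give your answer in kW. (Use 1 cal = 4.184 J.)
Convert to SI: W = 1215.03 J, t = 25.9992 s
P = W/t = 1215.03/25.9992 = 46.7335 W = 0.04673 kW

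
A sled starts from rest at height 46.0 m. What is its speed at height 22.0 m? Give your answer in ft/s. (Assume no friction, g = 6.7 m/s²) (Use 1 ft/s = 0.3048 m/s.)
mgh₁ = mgh₂ + ½mv² ⇒ v = √(2g(h₁−h₂)) = √(2·6.7·24.0) = 17.9332 m/s = 58.84 ft/s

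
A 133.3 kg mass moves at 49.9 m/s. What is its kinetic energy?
KE = ½mv² = ½(133.3)(49.9)² = 166000 J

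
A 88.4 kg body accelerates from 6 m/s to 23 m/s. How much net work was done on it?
W = ΔKE = ½m(v₂² − v₁²) = ½(88.4)(23² − 6²) = 21790.6 J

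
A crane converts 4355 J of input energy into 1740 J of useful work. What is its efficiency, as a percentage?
η = W_out/W_in = 1740/4355 = 39.95%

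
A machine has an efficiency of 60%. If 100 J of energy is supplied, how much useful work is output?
W_out = η·W_in = 0.6·100 = 60.0 J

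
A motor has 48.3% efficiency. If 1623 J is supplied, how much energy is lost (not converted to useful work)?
W_lost = W_in(1 − η) = 1623·(1 − 0.483) = 839.1 J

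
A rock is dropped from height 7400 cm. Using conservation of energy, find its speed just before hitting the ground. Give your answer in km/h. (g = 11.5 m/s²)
Convert to SI: h = 74.0 m
mgh = ½mv² ⇒ v = √(2gh) = √(2·11.5·74.0) = 41.2553 m/s = 148.5 km/h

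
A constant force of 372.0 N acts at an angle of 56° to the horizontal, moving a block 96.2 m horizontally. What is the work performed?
W = F·d·cosθ = (372.0)(96.2)cos(56°) = 20010 J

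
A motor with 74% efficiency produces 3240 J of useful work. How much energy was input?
W_in = W_out/η = 3240/0.74 = 4378 J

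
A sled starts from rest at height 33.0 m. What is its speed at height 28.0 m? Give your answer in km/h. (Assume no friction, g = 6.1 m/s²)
mgh₁ = mgh₂ + ½mv² ⇒ v = √(2g(h₁−h₂)) = √(2·6.1·5.0) = 7.81025 m/s = 28.12 km/h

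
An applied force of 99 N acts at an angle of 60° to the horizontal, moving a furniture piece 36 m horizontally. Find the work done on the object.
W = F·d·cosθ = (99)(36)cos(60°) = 1782 J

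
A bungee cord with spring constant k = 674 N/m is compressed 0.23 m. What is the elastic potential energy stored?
PE = ½kx² = ½(674)(0.23)² = 17.83 J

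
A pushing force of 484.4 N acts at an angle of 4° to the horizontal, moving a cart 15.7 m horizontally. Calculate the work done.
W = F·d·cosθ = (484.4)(15.7)cos(4°) = 7587 J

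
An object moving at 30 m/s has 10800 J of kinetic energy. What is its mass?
m = 2·KE/v² = 2·10800/(30)² = 24.0 kg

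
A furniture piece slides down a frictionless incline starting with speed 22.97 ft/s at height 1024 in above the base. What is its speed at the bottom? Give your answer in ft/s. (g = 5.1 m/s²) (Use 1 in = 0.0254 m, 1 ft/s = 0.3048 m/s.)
Convert to SI: v₀ = 7.00126 m/s, h = 26.0096 m
½mv₀² + mgh = ½mv² ⇒ v = √(v₀² + 2gh) = √(7.00126² + 2·5.1·26.0096) = 17.7289 m/s = 58.17 ft/s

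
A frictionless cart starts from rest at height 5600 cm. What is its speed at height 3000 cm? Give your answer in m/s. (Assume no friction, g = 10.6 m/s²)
Convert to SI: h₁−h₂ = 26.0 m
mgh₁ = mgh₂ + ½mv² ⇒ v = √(2g(h₁−h₂)) = √(2·10.6·26.0) = 23.48 m/s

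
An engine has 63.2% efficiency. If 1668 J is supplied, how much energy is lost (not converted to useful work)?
W_lost = W_in(1 − η) = 1668·(1 − 0.632) = 613.8 J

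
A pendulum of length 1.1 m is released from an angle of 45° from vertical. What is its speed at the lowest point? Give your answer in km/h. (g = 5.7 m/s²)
h = L(1 − cosθ) = 1.1(1 − cos45°) = 0.322183 m
v = √(2gh) = √(2·5.7·0.322183) = 1.91648 m/s = 6.899 km/h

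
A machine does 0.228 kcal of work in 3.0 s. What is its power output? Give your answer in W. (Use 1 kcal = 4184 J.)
Convert to SI: W = 953.952 J, t = 3.0 s
P = W/t = 953.952/3.0 = 318.0 W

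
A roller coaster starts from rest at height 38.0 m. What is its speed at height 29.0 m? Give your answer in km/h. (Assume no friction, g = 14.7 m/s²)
mgh₁ = mgh₂ + ½mv² ⇒ v = √(2g(h₁−h₂)) = √(2·14.7·9.0) = 16.2665 m/s = 58.56 km/h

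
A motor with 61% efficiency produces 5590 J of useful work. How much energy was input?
W_in = W_out/η = 5590/0.61 = 9164 J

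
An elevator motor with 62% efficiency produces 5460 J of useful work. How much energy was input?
W_in = W_out/η = 5460/0.62 = 8806 J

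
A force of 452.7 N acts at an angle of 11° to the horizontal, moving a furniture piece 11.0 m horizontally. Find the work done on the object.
W = F·d·cosθ = (452.7)(11.0)cos(11°) = 4888 J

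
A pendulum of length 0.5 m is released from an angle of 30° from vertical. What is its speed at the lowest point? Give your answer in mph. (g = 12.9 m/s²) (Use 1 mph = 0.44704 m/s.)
h = L(1 − cosθ) = 0.5(1 − cos30°) = 0.0669873 m
v = √(2gh) = √(2·12.9·0.0669873) = 1.31464 m/s = 2.941 mph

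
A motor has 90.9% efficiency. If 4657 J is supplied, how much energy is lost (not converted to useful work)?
W_lost = W_in(1 − η) = 4657·(1 − 0.909) = 423.8 J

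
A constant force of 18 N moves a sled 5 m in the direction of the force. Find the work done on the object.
W = F·d = (18)(5) = 90.0 J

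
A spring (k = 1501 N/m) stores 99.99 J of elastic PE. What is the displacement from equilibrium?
x = √(2·PE/k) = √(2·99.99/1501) = 0.365 m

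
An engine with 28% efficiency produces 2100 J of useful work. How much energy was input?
W_in = W_out/η = 2100/0.28 = 7500 J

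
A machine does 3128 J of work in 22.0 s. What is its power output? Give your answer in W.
P = W/t = 3128.0/22.0 = 142.2 W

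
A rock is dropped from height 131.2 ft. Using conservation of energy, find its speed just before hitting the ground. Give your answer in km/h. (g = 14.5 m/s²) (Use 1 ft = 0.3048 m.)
Convert to SI: h = 39.9898 m
mgh = ½mv² ⇒ v = √(2gh) = √(2·14.5·39.9898) = 34.0544 m/s = 122.6 km/h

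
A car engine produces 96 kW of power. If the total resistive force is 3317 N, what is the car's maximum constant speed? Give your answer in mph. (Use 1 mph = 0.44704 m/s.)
P = Fv ⇒ v = P/F = 96000 W/3317.0 N = 28.9418 m/s = 64.74 mph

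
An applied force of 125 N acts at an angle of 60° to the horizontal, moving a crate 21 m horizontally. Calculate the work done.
W = F·d·cosθ = (125)(21)cos(60°) = 1313 J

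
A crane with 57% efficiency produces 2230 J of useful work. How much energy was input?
W_in = W_out/η = 2230/0.57 = 3912 J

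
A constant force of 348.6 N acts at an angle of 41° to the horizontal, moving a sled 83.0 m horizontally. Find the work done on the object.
W = F·d·cosθ = (348.6)(83.0)cos(41°) = 21840 J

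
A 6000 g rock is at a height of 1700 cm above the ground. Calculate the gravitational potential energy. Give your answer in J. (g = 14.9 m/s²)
Convert to SI: m = 6.0 kg, h = 17.0 m
PE = mgh = (6.0)(14.9)(17.0) = 1520 J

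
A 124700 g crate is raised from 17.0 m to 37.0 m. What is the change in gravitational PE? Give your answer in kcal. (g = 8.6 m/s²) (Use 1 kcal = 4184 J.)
Convert to SI: m = 124.7 kg, Δh = 20.0 m
ΔPE = mgΔh = (124.7)(8.6)(20.0) = 21448.4 J = 5.126 kcal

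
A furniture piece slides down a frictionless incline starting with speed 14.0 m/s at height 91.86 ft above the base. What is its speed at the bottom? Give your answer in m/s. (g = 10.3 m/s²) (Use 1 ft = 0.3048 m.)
Convert to SI: v₀ = 14.0 m/s, h = 27.9989 m
½mv₀² + mgh = ½mv² ⇒ v = √(v₀² + 2gh) = √(14.0² + 2·10.3·27.9989) = 27.8 m/s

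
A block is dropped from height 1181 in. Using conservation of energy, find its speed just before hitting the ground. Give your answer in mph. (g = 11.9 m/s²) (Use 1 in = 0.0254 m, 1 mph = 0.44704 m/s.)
Convert to SI: h = 29.9974 m
mgh = ½mv² ⇒ v = √(2gh) = √(2·11.9·29.9974) = 26.7196 m/s = 59.77 mph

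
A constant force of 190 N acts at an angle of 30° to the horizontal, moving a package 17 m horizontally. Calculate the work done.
W = F·d·cosθ = (190)(17)cos(30°) = 2797 J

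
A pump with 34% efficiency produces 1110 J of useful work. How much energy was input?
W_in = W_out/η = 1110/0.34 = 3265 J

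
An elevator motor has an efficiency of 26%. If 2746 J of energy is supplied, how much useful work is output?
W_out = η·W_in = 0.26·2746 = 713.96 J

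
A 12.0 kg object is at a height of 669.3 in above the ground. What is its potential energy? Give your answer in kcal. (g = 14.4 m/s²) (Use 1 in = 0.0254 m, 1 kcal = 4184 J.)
Convert to SI: m = 12.0 kg, h = 17.0002 m
PE = mgh = (12.0)(14.4)(17.0002) = 2937.64 J = 0.7021 kcal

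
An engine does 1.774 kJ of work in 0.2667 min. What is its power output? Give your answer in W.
Convert to SI: W = 1774.0 J, t = 16.002 s
P = W/t = 1774.0/16.002 = 110.9 W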